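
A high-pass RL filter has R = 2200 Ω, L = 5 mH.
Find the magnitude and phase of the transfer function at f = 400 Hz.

Step 1 — Angular frequency: ω = 2π·400 = 2513 rad/s.
Step 2 — Transfer function: H(jω) = jωL/(R + jωL).
Step 3 — Numerator jωL = j·12.57; denominator R + jωL = 2200 + j12.57.
Step 4 — H = 3.263e-05 + j0.005712.
Step 5 — Magnitude: |H| = 0.005712 (-44.9 dB); phase: φ = 89.7°.

|H| = 0.005712 (-44.9 dB), φ = 89.7°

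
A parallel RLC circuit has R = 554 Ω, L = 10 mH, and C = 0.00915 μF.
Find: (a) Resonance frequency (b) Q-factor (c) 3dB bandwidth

Step 1 — Resonance: ω₀ = 1/√(LC) = 1/√(0.01·9.15e-09) = 1.045e+05 rad/s.
Step 2 — f₀ = ω₀/(2π) = 1.664e+04 Hz.
Step 3 — Parallel Q: Q = R/(ω₀L) = 554/(1.045e+05·0.01) = 0.5299.
Step 4 — Bandwidth: Δω = ω₀/Q = 1.973e+05 rad/s; BW = Δω/(2π) = 3.14e+04 Hz.

(a) f₀ = 1.664e+04 Hz  (b) Q = 0.5299  (c) BW = 3.14e+04 Hz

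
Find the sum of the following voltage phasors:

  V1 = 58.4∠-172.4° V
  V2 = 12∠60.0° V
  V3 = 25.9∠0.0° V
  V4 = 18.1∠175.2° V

Step 1 — Convert each phasor to rectangular form:
  V1 = 58.4·(cos(-172.4°) + j·sin(-172.4°)) = -57.89 - j7.724 V
  V2 = 12·(cos(60.0°) + j·sin(60.0°)) = 6 + j10.39 V
  V3 = 25.9·(cos(0.0°) + j·sin(0.0°)) = 25.9 V
  V4 = 18.1·(cos(175.2°) + j·sin(175.2°)) = -18.04 + j1.515 V
Step 2 — Sum components: V_total = -44.02 + j4.183 V.
Step 3 — Convert to polar: |V_total| = 44.22 V, ∠V_total = 174.6°.

V_total = 44.22∠174.6° V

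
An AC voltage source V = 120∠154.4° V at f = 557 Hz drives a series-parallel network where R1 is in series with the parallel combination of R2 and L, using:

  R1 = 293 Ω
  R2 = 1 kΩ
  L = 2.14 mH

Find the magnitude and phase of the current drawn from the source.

Step 1 — Angular frequency: ω = 2π·f = 2π·557 = 3500 rad/s.
Step 2 — Component impedances:
  R1: Z = R = 293 Ω
  R2: Z = R = 1000 Ω
  L: Z = jωL = j·3500·0.00214 = 0 + j7.489 Ω
Step 3 — Parallel branch: R2 || L = 1/(1/R2 + 1/L) = 0.05609 + j7.489 Ω.
Step 4 — Series with R1: Z_total = R1 + (R2 || L) = 293.1 + j7.489 Ω = 293.2∠1.5° Ω.
Step 5 — Source phasor: V = 120∠154.4° V = -108.2 + j51.85 V.
Step 6 — Ohm's law: I = V / Z_total = (-108.2 + j51.85) / (293.1 + j7.489) = -0.3645 + j0.1862 A.
Step 7 — Convert to polar: |I| = 0.4093 A, ∠I = 152.9°.

I = 0.4093∠152.9° A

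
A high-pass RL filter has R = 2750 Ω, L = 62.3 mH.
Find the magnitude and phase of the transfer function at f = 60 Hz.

Step 1 — Angular frequency: ω = 2π·60 = 377 rad/s.
Step 2 — Transfer function: H(jω) = jωL/(R + jωL).
Step 3 — Numerator jωL = j·23.49; denominator R + jωL = 2750 + j23.49.
Step 4 — H = 7.294e-05 + j0.00854.
Step 5 — Magnitude: |H| = 0.00854 (-41.4 dB); phase: φ = 89.5°.

|H| = 0.00854 (-41.4 dB), φ = 89.5°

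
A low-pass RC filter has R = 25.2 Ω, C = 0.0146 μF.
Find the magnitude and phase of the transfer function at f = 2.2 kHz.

Step 1 — Angular frequency: ω = 2π·2200 = 1.382e+04 rad/s.
Step 2 — Transfer function: H(jω) = 1/(1 + jωRC).
Step 3 — Denominator: 1 + jωRC = 1 + j·1.382e+04·25.2·1.46e-08 = 1 + j0.005086.
Step 4 — H = 1 - j0.005086.
Step 5 — Magnitude: |H| = 1 (-0.0 dB); phase: φ = -0.3°.

|H| = 1 (-0.0 dB), φ = -0.3°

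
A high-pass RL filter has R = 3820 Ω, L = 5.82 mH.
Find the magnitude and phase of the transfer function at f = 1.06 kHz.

Step 1 — Angular frequency: ω = 2π·1060 = 6660 rad/s.
Step 2 — Transfer function: H(jω) = jωL/(R + jωL).
Step 3 — Numerator jωL = j·38.76; denominator R + jωL = 3820 + j38.76.
Step 4 — H = 0.000103 + j0.01015.
Step 5 — Magnitude: |H| = 0.01015 (-39.9 dB); phase: φ = 89.4°.

|H| = 0.01015 (-39.9 dB), φ = 89.4°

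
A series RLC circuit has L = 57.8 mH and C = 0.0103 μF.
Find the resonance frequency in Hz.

Step 1 — Resonance condition Im(Z)=0 gives ω₀ = 1/√(LC).
Step 2 — ω₀ = 1/√(0.0578·1.03e-08) = 4.098e+04 rad/s.
Step 3 — f₀ = ω₀/(2π) = 6523 Hz.

f₀ = 6523 Hz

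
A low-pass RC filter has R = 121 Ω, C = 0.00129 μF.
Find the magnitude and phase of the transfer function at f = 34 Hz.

Step 1 — Angular frequency: ω = 2π·34 = 213.6 rad/s.
Step 2 — Transfer function: H(jω) = 1/(1 + jωRC).
Step 3 — Denominator: 1 + jωRC = 1 + j·213.6·121·1.29e-09 = 1 + j3.335e-05.
Step 4 — H = 1 - j3.335e-05.
Step 5 — Magnitude: |H| = 1 (-0.0 dB); phase: φ = -0.0°.

|H| = 1 (-0.0 dB), φ = -0.0°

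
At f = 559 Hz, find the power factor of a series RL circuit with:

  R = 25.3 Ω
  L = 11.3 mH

Step 1 — Angular frequency: ω = 2π·f = 2π·559 = 3512 rad/s.
Step 2 — Component impedances:
  R: Z = R = 25.3 Ω
  L: Z = jωL = j·3512·0.0113 = 0 + j39.69 Ω
Step 3 — Series combination: Z_total = R + L = 25.3 + j39.69 Ω = 47.07∠57.5° Ω.
Step 4 — Power factor: PF = cos(φ) = Re(Z)/|Z| = 25.3/47.07 = 0.5375.
Step 5 — Type: Im(Z) = 39.69 ⇒ lagging (phase φ = 57.5°).

PF = 0.5375 (lagging, φ = 57.5°)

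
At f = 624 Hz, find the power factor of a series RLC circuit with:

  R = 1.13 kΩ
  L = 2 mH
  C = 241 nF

Step 1 — Angular frequency: ω = 2π·f = 2π·624 = 3921 rad/s.
Step 2 — Component impedances:
  R: Z = R = 1130 Ω
  L: Z = jωL = j·3921·0.002 = 0 + j7.841 Ω
  C: Z = 1/(jωC) = -j/(ω·C) = 0 - j1058 Ω
Step 3 — Series combination: Z_total = R + L + C = 1130 - j1050 Ω = 1543∠-42.9° Ω.
Step 4 — Power factor: PF = cos(φ) = Re(Z)/|Z| = 1130/1542.9 = 0.7324.
Step 5 — Type: Im(Z) = -1050 ⇒ leading (phase φ = -42.9°).

PF = 0.7324 (leading, φ = -42.9°)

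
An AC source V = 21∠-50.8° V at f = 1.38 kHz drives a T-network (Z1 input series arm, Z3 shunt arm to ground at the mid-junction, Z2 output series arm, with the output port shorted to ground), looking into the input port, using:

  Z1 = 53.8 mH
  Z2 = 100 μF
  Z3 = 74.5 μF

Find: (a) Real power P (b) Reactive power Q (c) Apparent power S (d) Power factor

Step 1 — Angular frequency: ω = 2π·f = 2π·1380 = 8671 rad/s.
Step 2 — Component impedances:
  Z1: Z = jωL = j·8671·0.0538 = 0 + j466.5 Ω
  Z2: Z = 1/(jωC) = -j/(ω·C) = 0 - j1.153 Ω
  Z3: Z = 1/(jωC) = -j/(ω·C) = 0 - j1.548 Ω
Step 3 — With the output port shorted to ground, the output series arm Z2 runs from the junction to ground; the shunt arm Z3 also runs from the junction to ground. They appear in parallel: Z3 || Z2 = 0 - j0.6609 Ω.
Step 4 — Series with input arm Z1: Z_in = Z1 + (Z3 || Z2) = 0 + j465.8 Ω = 465.8∠90.0° Ω.
Step 5 — Source phasor: V = 21∠-50.8° V = 13.27 - j16.27 V.
Step 6 — Current: I = V / Z = -0.03494 - j0.02849 A = 0.04508∠-140.8° A.
Step 7 — Complex power: S = V·I* = 0 + j0.9467 VA.
Step 8 — Real power: P = Re(S) = 0 W.
Step 9 — Reactive power: Q = Im(S) = 0.9467 VAR.
Step 10 — Apparent power: |S| = 0.9467 VA.
Step 11 — Power factor: PF = P/|S| = 0 (lagging).

(a) P = 0 W  (b) Q = 0.9467 VAR  (c) S = 0.9467 VA  (d) PF = 0 (lagging)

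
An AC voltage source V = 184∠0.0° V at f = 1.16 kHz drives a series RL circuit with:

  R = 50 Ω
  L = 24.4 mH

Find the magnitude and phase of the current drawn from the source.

Step 1 — Angular frequency: ω = 2π·f = 2π·1160 = 7288 rad/s.
Step 2 — Component impedances:
  R: Z = R = 50 Ω
  L: Z = jωL = j·7288·0.0244 = 0 + j177.8 Ω
Step 3 — Series combination: Z_total = R + L = 50 + j177.8 Ω = 184.7∠74.3° Ω.
Step 4 — Source phasor: V = 184∠0.0° V = 184 V.
Step 5 — Ohm's law: I = V / Z_total = (184) / (50 + j177.8) = 0.2696 - j0.9588 A.
Step 6 — Convert to polar: |I| = 0.996 A, ∠I = -74.3°.

I = 0.996∠-74.3° A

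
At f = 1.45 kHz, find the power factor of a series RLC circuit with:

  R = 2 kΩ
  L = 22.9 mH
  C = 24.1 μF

Step 1 — Angular frequency: ω = 2π·f = 2π·1450 = 9111 rad/s.
Step 2 — Component impedances:
  R: Z = R = 2000 Ω
  L: Z = jωL = j·9111·0.0229 = 0 + j208.6 Ω
  C: Z = 1/(jωC) = -j/(ω·C) = 0 - j4.554 Ω
Step 3 — Series combination: Z_total = R + L + C = 2000 + j204.1 Ω = 2010∠5.8° Ω.
Step 4 — Power factor: PF = cos(φ) = Re(Z)/|Z| = 2000/2010.4 = 0.9948.
Step 5 — Type: Im(Z) = 204.1 ⇒ lagging (phase φ = 5.8°).

PF = 0.9948 (lagging, φ = 5.8°)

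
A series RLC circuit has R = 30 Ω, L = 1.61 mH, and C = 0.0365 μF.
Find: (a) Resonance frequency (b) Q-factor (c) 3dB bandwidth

Step 1 — Resonance: ω₀ = 1/√(LC) = 1/√(0.00161·3.65e-08) = 1.304e+05 rad/s.
Step 2 — f₀ = ω₀/(2π) = 2.076e+04 Hz.
Step 3 — Series Q: Q = ω₀L/R = 1.304e+05·0.00161/30 = 7.001.
Step 4 — Bandwidth: Δω = ω₀/Q = 1.863e+04 rad/s; BW = Δω/(2π) = 2966 Hz.

(a) f₀ = 2.076e+04 Hz  (b) Q = 7.001  (c) BW = 2966 Hz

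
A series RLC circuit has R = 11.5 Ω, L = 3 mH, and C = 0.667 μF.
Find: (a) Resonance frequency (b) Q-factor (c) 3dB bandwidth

Step 1 — Resonance: ω₀ = 1/√(LC) = 1/√(0.003·6.67e-07) = 2.236e+04 rad/s.
Step 2 — f₀ = ω₀/(2π) = 3558 Hz.
Step 3 — Series Q: Q = ω₀L/R = 2.236e+04·0.003/11.5 = 5.832.
Step 4 — Bandwidth: Δω = ω₀/Q = 3833 rad/s; BW = Δω/(2π) = 610.1 Hz.

(a) f₀ = 3558 Hz  (b) Q = 5.832  (c) BW = 610.1 Hz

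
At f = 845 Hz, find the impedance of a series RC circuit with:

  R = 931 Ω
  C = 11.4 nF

Step 1 — Angular frequency: ω = 2π·f = 2π·845 = 5309 rad/s.
Step 2 — Component impedances:
  R: Z = R = 931 Ω
  C: Z = 1/(jωC) = -j/(ω·C) = 0 - j1.652e+04 Ω
Step 3 — Series combination: Z_total = R + C = 931 - j1.652e+04 Ω = 1.655e+04∠-86.8° Ω.

Z = 931 - j1.652e+04 Ω = 1.655e+04∠-86.8° Ω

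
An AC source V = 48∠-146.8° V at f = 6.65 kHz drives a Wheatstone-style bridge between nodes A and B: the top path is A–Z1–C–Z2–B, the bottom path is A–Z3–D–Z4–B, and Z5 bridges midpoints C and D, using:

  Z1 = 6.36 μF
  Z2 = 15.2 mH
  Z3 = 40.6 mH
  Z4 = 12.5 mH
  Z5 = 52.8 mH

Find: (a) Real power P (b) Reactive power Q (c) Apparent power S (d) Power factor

Step 1 — Angular frequency: ω = 2π·f = 2π·6650 = 4.178e+04 rad/s.
Step 2 — Component impedances:
  Z1: Z = 1/(jωC) = -j/(ω·C) = 0 - j3.763 Ω
  Z2: Z = jωL = j·4.178e+04·0.0152 = 0 + j635.1 Ω
  Z3: Z = jωL = j·4.178e+04·0.0406 = 0 + j1696 Ω
  Z4: Z = jωL = j·4.178e+04·0.0125 = 0 + j522.3 Ω
  Z5: Z = jωL = j·4.178e+04·0.0528 = 0 + j2206 Ω
Step 3 — Bridge requires nodal analysis (the Z5 bridge couples midpoints C and D, so the two paths cannot be reduced to a simple series/parallel combination). Setting node B to ground and injecting 1 A at node A, the 3-node admittance system at A, C, D solves to V_A = Z_AB = 0 + j441.9 Ω = 441.9∠90.0° Ω.
Step 4 — Source phasor: V = 48∠-146.8° V = -40.16 - j26.28 V.
Step 5 — Current: I = V / Z = -0.05947 + j0.09089 A = 0.1086∠123.2° A.
Step 6 — Complex power: S = V·I* = 0 + j5.214 VA.
Step 7 — Real power: P = Re(S) = 0 W.
Step 8 — Reactive power: Q = Im(S) = 5.214 VAR.
Step 9 — Apparent power: |S| = 5.214 VA.
Step 10 — Power factor: PF = P/|S| = 0 (lagging).

(a) P = 0 W  (b) Q = 5.214 VAR  (c) S = 5.214 VA  (d) PF = 0 (lagging)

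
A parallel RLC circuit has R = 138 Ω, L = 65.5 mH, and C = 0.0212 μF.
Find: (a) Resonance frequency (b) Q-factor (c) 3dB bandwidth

Step 1 — Resonance: ω₀ = 1/√(LC) = 1/√(0.0655·2.12e-08) = 2.684e+04 rad/s.
Step 2 — f₀ = ω₀/(2π) = 4271 Hz.
Step 3 — Parallel Q: Q = R/(ω₀L) = 138/(2.684e+04·0.0655) = 0.07851.
Step 4 — Bandwidth: Δω = ω₀/Q = 3.418e+05 rad/s; BW = Δω/(2π) = 5.44e+04 Hz.

(a) f₀ = 4271 Hz  (b) Q = 0.07851  (c) BW = 5.44e+04 Hz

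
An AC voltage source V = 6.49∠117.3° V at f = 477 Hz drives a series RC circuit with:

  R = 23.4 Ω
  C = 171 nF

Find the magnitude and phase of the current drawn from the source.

Step 1 — Angular frequency: ω = 2π·f = 2π·477 = 2997 rad/s.
Step 2 — Component impedances:
  R: Z = R = 23.4 Ω
  C: Z = 1/(jωC) = -j/(ω·C) = 0 - j1951 Ω
Step 3 — Series combination: Z_total = R + C = 23.4 - j1951 Ω = 1951∠-89.3° Ω.
Step 4 — Source phasor: V = 6.49∠117.3° V = -2.977 + j5.767 V.
Step 5 — Ohm's law: I = V / Z_total = (-2.977 + j5.767) / (23.4 - j1951) = -0.002974 - j0.00149 A.
Step 6 — Convert to polar: |I| = 0.003326 A, ∠I = -153.4°.

I = 0.003326∠-153.4° A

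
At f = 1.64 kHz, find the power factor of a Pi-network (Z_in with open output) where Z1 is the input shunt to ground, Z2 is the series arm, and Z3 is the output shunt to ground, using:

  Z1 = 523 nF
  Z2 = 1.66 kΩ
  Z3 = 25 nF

Step 1 — Angular frequency: ω = 2π·f = 2π·1640 = 1.03e+04 rad/s.
Step 2 — Component impedances:
  Z1: Z = 1/(jωC) = -j/(ω·C) = 0 - j185.6 Ω
  Z2: Z = R = 1660 Ω
  Z3: Z = 1/(jωC) = -j/(ω·C) = 0 - j3882 Ω
Step 3 — With open output, the series arm Z2 and the output shunt Z3 appear in series to ground: Z2 + Z3 = 1660 - j3882 Ω.
Step 4 — Parallel with input shunt Z1: Z_in = Z1 || (Z2 + Z3) = 2.962 - j178.3 Ω = 178.3∠-89.0° Ω.
Step 5 — Power factor: PF = cos(φ) = Re(Z)/|Z| = 2.962/178.3 = 0.01661.
Step 6 — Type: Im(Z) = -178.3 ⇒ leading (phase φ = -89.0°).

PF = 0.01661 (leading, φ = -89.0°)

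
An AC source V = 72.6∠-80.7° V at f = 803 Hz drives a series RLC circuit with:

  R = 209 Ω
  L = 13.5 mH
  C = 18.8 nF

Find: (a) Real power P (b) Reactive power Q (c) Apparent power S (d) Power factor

Step 1 — Angular frequency: ω = 2π·f = 2π·803 = 5045 rad/s.
Step 2 — Component impedances:
  R: Z = R = 209 Ω
  L: Z = jωL = j·5045·0.0135 = 0 + j68.11 Ω
  C: Z = 1/(jωC) = -j/(ω·C) = 0 - j1.054e+04 Ω
Step 3 — Series combination: Z_total = R + L + C = 209 - j1.047e+04 Ω = 1.048e+04∠-88.9° Ω.
Step 4 — Source phasor: V = 72.6∠-80.7° V = 11.73 - j71.65 V.
Step 5 — Current: I = V / Z = 0.00686 + j0.0009832 A = 0.00693∠8.2° A.
Step 6 — Complex power: S = V·I* = 0.01004 - j0.503 VA.
Step 7 — Real power: P = Re(S) = 0.01004 W.
Step 8 — Reactive power: Q = Im(S) = -0.503 VAR.
Step 9 — Apparent power: |S| = 0.5031 VA.
Step 10 — Power factor: PF = P/|S| = 0.01995 (leading).

(a) P = 0.01004 W  (b) Q = -0.503 VAR  (c) S = 0.5031 VA  (d) PF = 0.01995 (leading)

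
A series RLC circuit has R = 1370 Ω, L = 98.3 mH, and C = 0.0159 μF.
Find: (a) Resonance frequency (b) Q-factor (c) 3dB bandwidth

Step 1 — Resonance condition Im(Z)=0 gives ω₀ = 1/√(LC).
Step 2 — ω₀ = 1/√(0.0983·1.59e-08) = 2.529e+04 rad/s.
Step 3 — f₀ = ω₀/(2π) = 4026 Hz.
Step 4 — Series Q: Q = ω₀L/R = 2.529e+04·0.0983/1370 = 1.815.
Step 5 — 3dB bandwidth: Δω = ω₀/Q = 1.394e+04 rad/s; BW = Δω/(2π) = 2218 Hz.

(a) f₀ = 4026 Hz  (b) Q = 1.815  (c) BW = 2218 Hz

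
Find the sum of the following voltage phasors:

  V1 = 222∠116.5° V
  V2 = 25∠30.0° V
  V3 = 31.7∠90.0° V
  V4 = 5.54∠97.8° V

Step 1 — Convert each phasor to rectangular form:
  V1 = 222·(cos(116.5°) + j·sin(116.5°)) = -99.06 + j198.7 V
  V2 = 25·(cos(30.0°) + j·sin(30.0°)) = 21.65 + j12.5 V
  V3 = 31.7·(cos(90.0°) + j·sin(90.0°)) = 0 + j31.7 V
  V4 = 5.54·(cos(97.8°) + j·sin(97.8°)) = -0.7519 + j5.489 V
Step 2 — Sum components: V_total = -78.16 + j248.4 V.
Step 3 — Convert to polar: |V_total| = 260.4 V, ∠V_total = 107.5°.

V_total = 260.4∠107.5° V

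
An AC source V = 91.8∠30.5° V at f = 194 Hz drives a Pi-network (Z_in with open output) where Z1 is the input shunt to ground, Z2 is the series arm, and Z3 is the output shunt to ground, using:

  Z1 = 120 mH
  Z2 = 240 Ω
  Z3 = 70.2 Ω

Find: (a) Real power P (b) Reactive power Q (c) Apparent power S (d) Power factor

Step 1 — Angular frequency: ω = 2π·f = 2π·194 = 1219 rad/s.
Step 2 — Component impedances:
  Z1: Z = jωL = j·1219·0.12 = 0 + j146.3 Ω
  Z2: Z = R = 240 Ω
  Z3: Z = R = 70.2 Ω
Step 3 — With open output, the series arm Z2 and the output shunt Z3 appear in series to ground: Z2 + Z3 = 310.2 Ω.
Step 4 — Parallel with input shunt Z1: Z_in = Z1 || (Z2 + Z3) = 56.43 + j119.7 Ω = 132.3∠64.8° Ω.
Step 5 — Source phasor: V = 91.8∠30.5° V = 79.1 + j46.59 V.
Step 6 — Current: I = V / Z = 0.5735 - j0.3906 A = 0.6939∠-34.3° A.
Step 7 — Complex power: S = V·I* = 27.17 + j57.61 VA.
Step 8 — Real power: P = Re(S) = 27.17 W.
Step 9 — Reactive power: Q = Im(S) = 57.61 VAR.
Step 10 — Apparent power: |S| = 63.7 VA.
Step 11 — Power factor: PF = P/|S| = 0.4265 (lagging).

(a) P = 27.17 W  (b) Q = 57.61 VAR  (c) S = 63.7 VA  (d) PF = 0.4265 (lagging)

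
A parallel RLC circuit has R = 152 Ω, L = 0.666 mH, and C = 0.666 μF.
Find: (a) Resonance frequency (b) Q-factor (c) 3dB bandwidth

Step 1 — Resonance: ω₀ = 1/√(LC) = 1/√(0.000666·6.66e-07) = 4.748e+04 rad/s.
Step 2 — f₀ = ω₀/(2π) = 7557 Hz.
Step 3 — Parallel Q: Q = R/(ω₀L) = 152/(4.748e+04·0.000666) = 4.807.
Step 4 — Bandwidth: Δω = ω₀/Q = 9878 rad/s; BW = Δω/(2π) = 1572 Hz.

(a) f₀ = 7557 Hz  (b) Q = 4.807  (c) BW = 1572 Hz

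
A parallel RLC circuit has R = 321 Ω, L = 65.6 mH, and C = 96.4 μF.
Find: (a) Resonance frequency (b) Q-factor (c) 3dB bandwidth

Step 1 — Resonance: ω₀ = 1/√(LC) = 1/√(0.0656·9.64e-05) = 397.7 rad/s.
Step 2 — f₀ = ω₀/(2π) = 63.29 Hz.
Step 3 — Parallel Q: Q = R/(ω₀L) = 321/(397.7·0.0656) = 12.31.
Step 4 — Bandwidth: Δω = ω₀/Q = 32.32 rad/s; BW = Δω/(2π) = 5.143 Hz.

(a) f₀ = 63.29 Hz  (b) Q = 12.31  (c) BW = 5.143 Hz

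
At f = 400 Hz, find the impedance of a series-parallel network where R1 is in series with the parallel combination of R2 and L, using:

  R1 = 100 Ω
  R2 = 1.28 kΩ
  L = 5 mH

Step 1 — Angular frequency: ω = 2π·f = 2π·400 = 2513 rad/s.
Step 2 — Component impedances:
  R1: Z = R = 100 Ω
  R2: Z = R = 1280 Ω
  L: Z = jωL = j·2513·0.005 = 0 + j12.57 Ω
Step 3 — Parallel branch: R2 || L = 1/(1/R2 + 1/L) = 0.1234 + j12.57 Ω.
Step 4 — Series with R1: Z_total = R1 + (R2 || L) = 100.1 + j12.57 Ω = 100.9∠7.2° Ω.

Z = 100.1 + j12.57 Ω = 100.9∠7.2° Ω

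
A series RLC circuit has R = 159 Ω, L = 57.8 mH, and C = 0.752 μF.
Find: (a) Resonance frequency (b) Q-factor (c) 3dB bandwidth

Step 1 — Resonance condition Im(Z)=0 gives ω₀ = 1/√(LC).
Step 2 — ω₀ = 1/√(0.0578·7.52e-07) = 4797 rad/s.
Step 3 — f₀ = ω₀/(2π) = 763.4 Hz.
Step 4 — Series Q: Q = ω₀L/R = 4797·0.0578/159 = 1.744.
Step 5 — 3dB bandwidth: Δω = ω₀/Q = 2751 rad/s; BW = Δω/(2π) = 437.8 Hz.

(a) f₀ = 763.4 Hz  (b) Q = 1.744  (c) BW = 437.8 Hz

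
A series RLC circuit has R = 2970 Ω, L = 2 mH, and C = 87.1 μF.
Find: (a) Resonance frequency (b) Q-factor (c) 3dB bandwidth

Step 1 — Resonance: ω₀ = 1/√(LC) = 1/√(0.002·8.71e-05) = 2396 rad/s.
Step 2 — f₀ = ω₀/(2π) = 381.3 Hz.
Step 3 — Series Q: Q = ω₀L/R = 2396·0.002/2970 = 0.001613.
Step 4 — Bandwidth: Δω = ω₀/Q = 1.485e+06 rad/s; BW = Δω/(2π) = 2.363e+05 Hz.

(a) f₀ = 381.3 Hz  (b) Q = 0.001613  (c) BW = 2.363e+05 Hz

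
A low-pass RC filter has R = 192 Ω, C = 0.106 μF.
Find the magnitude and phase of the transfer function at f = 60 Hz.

Step 1 — Angular frequency: ω = 2π·60 = 377 rad/s.
Step 2 — Transfer function: H(jω) = 1/(1 + jωRC).
Step 3 — Denominator: 1 + jωRC = 1 + j·377·192·1.06e-07 = 1 + j0.007673.
Step 4 — H = 0.9999 - j0.007672.
Step 5 — Magnitude: |H| = 1 (-0.0 dB); phase: φ = -0.4°.

|H| = 1 (-0.0 dB), φ = -0.4°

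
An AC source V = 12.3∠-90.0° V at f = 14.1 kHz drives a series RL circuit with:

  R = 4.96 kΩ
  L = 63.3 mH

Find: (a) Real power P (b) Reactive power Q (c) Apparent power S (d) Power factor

Step 1 — Angular frequency: ω = 2π·f = 2π·1.41e+04 = 8.859e+04 rad/s.
Step 2 — Component impedances:
  R: Z = R = 4960 Ω
  L: Z = jωL = j·8.859e+04·0.0633 = 0 + j5608 Ω
Step 3 — Series combination: Z_total = R + L = 4960 + j5608 Ω = 7487∠48.5° Ω.
Step 4 — Source phasor: V = 12.3∠-90.0° V = 0 - j12.3 V.
Step 5 — Current: I = V / Z = -0.001231 - j0.001088 A = 0.001643∠-138.5° A.
Step 6 — Complex power: S = V·I* = 0.01339 + j0.01514 VA.
Step 7 — Real power: P = Re(S) = 0.01339 W.
Step 8 — Reactive power: Q = Im(S) = 0.01514 VAR.
Step 9 — Apparent power: |S| = 0.02021 VA.
Step 10 — Power factor: PF = P/|S| = 0.6625 (lagging).

(a) P = 0.01339 W  (b) Q = 0.01514 VAR  (c) S = 0.02021 VA  (d) PF = 0.6625 (lagging)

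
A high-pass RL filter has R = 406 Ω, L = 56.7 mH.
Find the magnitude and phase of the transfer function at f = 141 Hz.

Step 1 — Angular frequency: ω = 2π·141 = 885.9 rad/s.
Step 2 — Transfer function: H(jω) = jωL/(R + jωL).
Step 3 — Numerator jωL = j·50.23; denominator R + jωL = 406 + j50.23.
Step 4 — H = 0.01508 + j0.1219.
Step 5 — Magnitude: |H| = 0.1228 (-18.2 dB); phase: φ = 82.9°.

|H| = 0.1228 (-18.2 dB), φ = 82.9°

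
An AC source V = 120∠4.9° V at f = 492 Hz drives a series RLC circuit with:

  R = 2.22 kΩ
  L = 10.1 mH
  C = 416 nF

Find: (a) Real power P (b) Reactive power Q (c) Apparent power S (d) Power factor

Step 1 — Angular frequency: ω = 2π·f = 2π·492 = 3091 rad/s.
Step 2 — Component impedances:
  R: Z = R = 2220 Ω
  L: Z = jωL = j·3091·0.0101 = 0 + j31.22 Ω
  C: Z = 1/(jωC) = -j/(ω·C) = 0 - j777.6 Ω
Step 3 — Series combination: Z_total = R + L + C = 2220 - j746.4 Ω = 2342∠-18.6° Ω.
Step 4 — Source phasor: V = 120∠4.9° V = 119.6 + j10.25 V.
Step 5 — Current: I = V / Z = 0.04699 + j0.02042 A = 0.05124∠23.5° A.
Step 6 — Complex power: S = V·I* = 5.828 - j1.959 VA.
Step 7 — Real power: P = Re(S) = 5.828 W.
Step 8 — Reactive power: Q = Im(S) = -1.959 VAR.
Step 9 — Apparent power: |S| = 6.148 VA.
Step 10 — Power factor: PF = P/|S| = 0.9479 (leading).

(a) P = 5.828 W  (b) Q = -1.959 VAR  (c) S = 6.148 VA  (d) PF = 0.9479 (leading)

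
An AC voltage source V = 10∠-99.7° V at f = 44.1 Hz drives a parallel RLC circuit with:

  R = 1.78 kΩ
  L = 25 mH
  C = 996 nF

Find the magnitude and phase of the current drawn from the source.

Step 1 — Angular frequency: ω = 2π·f = 2π·44.1 = 277.1 rad/s.
Step 2 — Component impedances:
  R: Z = R = 1780 Ω
  L: Z = jωL = j·277.1·0.025 = 0 + j6.927 Ω
  C: Z = 1/(jωC) = -j/(ω·C) = 0 - j3623 Ω
Step 3 — Parallel combination: 1/Z_total = 1/R + 1/L + 1/C; Z_total = 0.02706 + j6.94 Ω = 6.94∠89.8° Ω.
Step 4 — Source phasor: V = 10∠-99.7° V = -1.685 - j9.857 V.
Step 5 — Ohm's law: I = V / Z_total = (-1.685 - j9.857) / (0.02706 + j6.94) = -1.421 + j0.2372 A.
Step 6 — Convert to polar: |I| = 1.441 A, ∠I = 170.5°.

I = 1.441∠170.5° A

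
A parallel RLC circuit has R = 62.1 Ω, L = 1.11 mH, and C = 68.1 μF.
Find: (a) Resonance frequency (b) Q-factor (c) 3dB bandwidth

Step 1 — Resonance: ω₀ = 1/√(LC) = 1/√(0.00111·6.81e-05) = 3637 rad/s.
Step 2 — f₀ = ω₀/(2π) = 578.9 Hz.
Step 3 — Parallel Q: Q = R/(ω₀L) = 62.1/(3637·0.00111) = 15.38.
Step 4 — Bandwidth: Δω = ω₀/Q = 236.5 rad/s; BW = Δω/(2π) = 37.63 Hz.

(a) f₀ = 578.9 Hz  (b) Q = 15.38  (c) BW = 37.63 Hz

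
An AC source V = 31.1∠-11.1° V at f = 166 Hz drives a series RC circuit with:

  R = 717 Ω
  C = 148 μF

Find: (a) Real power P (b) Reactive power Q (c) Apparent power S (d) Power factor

Step 1 — Angular frequency: ω = 2π·f = 2π·166 = 1043 rad/s.
Step 2 — Component impedances:
  R: Z = R = 717 Ω
  C: Z = 1/(jωC) = -j/(ω·C) = 0 - j6.478 Ω
Step 3 — Series combination: Z_total = R + C = 717 - j6.478 Ω = 717∠-0.5° Ω.
Step 4 — Source phasor: V = 31.1∠-11.1° V = 30.52 - j5.987 V.
Step 5 — Current: I = V / Z = 0.04264 - j0.007965 A = 0.04337∠-10.6° A.
Step 6 — Complex power: S = V·I* = 1.349 - j0.01219 VA.
Step 7 — Real power: P = Re(S) = 1.349 W.
Step 8 — Reactive power: Q = Im(S) = -0.01219 VAR.
Step 9 — Apparent power: |S| = 1.349 VA.
Step 10 — Power factor: PF = P/|S| = 1 (leading).

(a) P = 1.349 W  (b) Q = -0.01219 VAR  (c) S = 1.349 VA  (d) PF = 1 (leading)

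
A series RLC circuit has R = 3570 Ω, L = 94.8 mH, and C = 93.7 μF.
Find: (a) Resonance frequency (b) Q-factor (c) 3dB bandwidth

Step 1 — Resonance condition Im(Z)=0 gives ω₀ = 1/√(LC).
Step 2 — ω₀ = 1/√(0.0948·9.37e-05) = 335.5 rad/s.
Step 3 — f₀ = ω₀/(2π) = 53.4 Hz.
Step 4 — Series Q: Q = ω₀L/R = 335.5·0.0948/3570 = 0.00891.
Step 5 — 3dB bandwidth: Δω = ω₀/Q = 3.766e+04 rad/s; BW = Δω/(2π) = 5993 Hz.

(a) f₀ = 53.4 Hz  (b) Q = 0.00891  (c) BW = 5993 Hz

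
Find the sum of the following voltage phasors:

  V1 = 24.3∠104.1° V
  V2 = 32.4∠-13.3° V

Step 1 — Convert each phasor to rectangular form:
  V1 = 24.3·(cos(104.1°) + j·sin(104.1°)) = -5.92 + j23.57 V
  V2 = 32.4·(cos(-13.3°) + j·sin(-13.3°)) = 31.53 - j7.454 V
Step 2 — Sum components: V_total = 25.61 + j16.11 V.
Step 3 — Convert to polar: |V_total| = 30.26 V, ∠V_total = 32.2°.

V_total = 30.26∠32.2° V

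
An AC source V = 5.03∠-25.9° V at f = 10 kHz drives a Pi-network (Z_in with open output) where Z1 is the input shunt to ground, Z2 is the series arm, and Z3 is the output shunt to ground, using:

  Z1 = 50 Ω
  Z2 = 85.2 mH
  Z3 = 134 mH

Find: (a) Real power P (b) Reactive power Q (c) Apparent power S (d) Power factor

Step 1 — Angular frequency: ω = 2π·f = 2π·1e+04 = 6.283e+04 rad/s.
Step 2 — Component impedances:
  Z1: Z = R = 50 Ω
  Z2: Z = jωL = j·6.283e+04·0.0852 = 0 + j5353 Ω
  Z3: Z = jωL = j·6.283e+04·0.134 = 0 + j8419 Ω
Step 3 — With open output, the series arm Z2 and the output shunt Z3 appear in series to ground: Z2 + Z3 = 0 + j1.377e+04 Ω.
Step 4 — Parallel with input shunt Z1: Z_in = Z1 || (Z2 + Z3) = 50 + j0.1815 Ω = 50∠0.2° Ω.
Step 5 — Source phasor: V = 5.03∠-25.9° V = 4.525 - j2.197 V.
Step 6 — Current: I = V / Z = 0.09034 - j0.04427 A = 0.1006∠-26.1° A.
Step 7 — Complex power: S = V·I* = 0.506 + j0.001837 VA.
Step 8 — Real power: P = Re(S) = 0.506 W.
Step 9 — Reactive power: Q = Im(S) = 0.001837 VAR.
Step 10 — Apparent power: |S| = 0.506 VA.
Step 11 — Power factor: PF = P/|S| = 1 (lagging).

(a) P = 0.506 W  (b) Q = 0.001837 VAR  (c) S = 0.506 VA  (d) PF = 1 (lagging)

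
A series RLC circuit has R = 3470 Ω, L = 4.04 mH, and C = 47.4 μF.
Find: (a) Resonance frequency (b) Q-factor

Step 1 — Resonance condition Im(Z)=0 gives ω₀ = 1/√(LC).
Step 2 — ω₀ = 1/√(0.00404·4.74e-05) = 2285 rad/s.
Step 3 — f₀ = ω₀/(2π) = 363.7 Hz.
Step 4 — Series Q: Q = ω₀L/R = 2285·0.00404/3470 = 0.002661.

(a) f₀ = 363.7 Hz  (b) Q = 0.002661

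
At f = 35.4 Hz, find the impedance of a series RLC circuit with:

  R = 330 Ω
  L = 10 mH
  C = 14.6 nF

Step 1 — Angular frequency: ω = 2π·f = 2π·35.4 = 222.4 rad/s.
Step 2 — Component impedances:
  R: Z = R = 330 Ω
  L: Z = jωL = j·222.4·0.01 = 0 + j2.224 Ω
  C: Z = 1/(jωC) = -j/(ω·C) = 0 - j3.079e+05 Ω
Step 3 — Series combination: Z_total = R + L + C = 330 - j3.079e+05 Ω = 3.079e+05∠-89.9° Ω.

Z = 330 - j3.079e+05 Ω = 3.079e+05∠-89.9° Ω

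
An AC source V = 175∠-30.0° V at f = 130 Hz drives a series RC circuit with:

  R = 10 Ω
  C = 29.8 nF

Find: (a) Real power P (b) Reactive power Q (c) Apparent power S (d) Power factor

Step 1 — Angular frequency: ω = 2π·f = 2π·130 = 816.8 rad/s.
Step 2 — Component impedances:
  R: Z = R = 10 Ω
  C: Z = 1/(jωC) = -j/(ω·C) = 0 - j4.108e+04 Ω
Step 3 — Series combination: Z_total = R + C = 10 - j4.108e+04 Ω = 4.108e+04∠-90.0° Ω.
Step 4 — Source phasor: V = 175∠-30.0° V = 151.6 - j87.5 V.
Step 5 — Current: I = V / Z = 0.002131 + j0.003688 A = 0.00426∠60.0° A.
Step 6 — Complex power: S = V·I* = 0.0001814 - j0.7454 VA.
Step 7 — Real power: P = Re(S) = 0.0001814 W.
Step 8 — Reactive power: Q = Im(S) = -0.7454 VAR.
Step 9 — Apparent power: |S| = 0.7454 VA.
Step 10 — Power factor: PF = P/|S| = 0.0002434 (leading).

(a) P = 0.0001814 W  (b) Q = -0.7454 VAR  (c) S = 0.7454 VA  (d) PF = 0.0002434 (leading)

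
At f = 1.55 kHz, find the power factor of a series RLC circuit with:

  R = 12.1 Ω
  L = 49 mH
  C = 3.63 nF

Step 1 — Angular frequency: ω = 2π·f = 2π·1550 = 9739 rad/s.
Step 2 — Component impedances:
  R: Z = R = 12.1 Ω
  L: Z = jωL = j·9739·0.049 = 0 + j477.2 Ω
  C: Z = 1/(jωC) = -j/(ω·C) = 0 - j2.829e+04 Ω
Step 3 — Series combination: Z_total = R + L + C = 12.1 - j2.781e+04 Ω = 2.781e+04∠-90.0° Ω.
Step 4 — Power factor: PF = cos(φ) = Re(Z)/|Z| = 12.1/2.781e+04 = 0.0004351.
Step 5 — Type: Im(Z) = -2.781e+04 ⇒ leading (phase φ = -90.0°).

PF = 0.0004351 (leading, φ = -90.0°)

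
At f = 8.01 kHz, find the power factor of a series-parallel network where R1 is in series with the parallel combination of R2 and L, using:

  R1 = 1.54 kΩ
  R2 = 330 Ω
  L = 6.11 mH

Step 1 — Angular frequency: ω = 2π·f = 2π·8010 = 5.033e+04 rad/s.
Step 2 — Component impedances:
  R1: Z = R = 1540 Ω
  R2: Z = R = 330 Ω
  L: Z = jωL = j·5.033e+04·0.00611 = 0 + j307.5 Ω
Step 3 — Parallel branch: R2 || L = 1/(1/R2 + 1/L) = 153.4 + j164.6 Ω.
Step 4 — Series with R1: Z_total = R1 + (R2 || L) = 1693 + j164.6 Ω = 1701∠5.6° Ω.
Step 5 — Power factor: PF = cos(φ) = Re(Z)/|Z| = 1693/1701 = 0.9953.
Step 6 — Type: Im(Z) = 164.6 ⇒ lagging (phase φ = 5.6°).

PF = 0.9953 (lagging, φ = 5.6°)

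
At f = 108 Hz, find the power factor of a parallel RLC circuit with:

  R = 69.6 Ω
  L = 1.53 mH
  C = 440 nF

Step 1 — Angular frequency: ω = 2π·f = 2π·108 = 678.6 rad/s.
Step 2 — Component impedances:
  R: Z = R = 69.6 Ω
  L: Z = jωL = j·678.6·0.00153 = 0 + j1.038 Ω
  C: Z = 1/(jωC) = -j/(ω·C) = 0 - j3349 Ω
Step 3 — Parallel combination: 1/Z_total = 1/R + 1/L + 1/C; Z_total = 0.01549 + j1.038 Ω = 1.038∠89.1° Ω.
Step 4 — Power factor: PF = cos(φ) = Re(Z)/|Z| = 0.01549/1.038 = 0.01492.
Step 5 — Type: Im(Z) = 1.038 ⇒ lagging (phase φ = 89.1°).

PF = 0.01492 (lagging, φ = 89.1°)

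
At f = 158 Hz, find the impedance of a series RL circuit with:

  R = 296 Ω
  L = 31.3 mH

Step 1 — Angular frequency: ω = 2π·f = 2π·158 = 992.7 rad/s.
Step 2 — Component impedances:
  R: Z = R = 296 Ω
  L: Z = jωL = j·992.7·0.0313 = 0 + j31.07 Ω
Step 3 — Series combination: Z_total = R + L = 296 + j31.07 Ω = 297.6∠6.0° Ω.

Z = 296 + j31.07 Ω = 297.6∠6.0° Ω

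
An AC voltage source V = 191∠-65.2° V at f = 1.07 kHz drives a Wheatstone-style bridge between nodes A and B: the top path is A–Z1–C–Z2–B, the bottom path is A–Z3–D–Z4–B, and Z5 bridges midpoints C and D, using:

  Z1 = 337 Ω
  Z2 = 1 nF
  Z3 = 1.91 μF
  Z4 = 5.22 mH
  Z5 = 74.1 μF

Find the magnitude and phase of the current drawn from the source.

Step 1 — Angular frequency: ω = 2π·f = 2π·1070 = 6723 rad/s.
Step 2 — Component impedances:
  Z1: Z = R = 337 Ω
  Z2: Z = 1/(jωC) = -j/(ω·C) = 0 - j1.487e+05 Ω
  Z3: Z = 1/(jωC) = -j/(ω·C) = 0 - j77.88 Ω
  Z4: Z = jωL = j·6723·0.00522 = 0 + j35.09 Ω
  Z5: Z = 1/(jωC) = -j/(ω·C) = 0 - j2.007 Ω
Step 3 — Bridge requires nodal analysis (the Z5 bridge couples midpoints C and D, so the two paths cannot be reduced to a simple series/parallel combination). Setting node B to ground and injecting 1 A at node A, the 3-node admittance system at A, C, D solves to V_A = Z_AB = 17.04 - j38.73 Ω = 42.32∠-66.3° Ω.
Step 4 — Source phasor: V = 191∠-65.2° V = 80.12 - j173.4 V.
Step 5 — Ohm's law: I = V / Z_total = (80.12 - j173.4) / (17.04 - j38.73) = 4.513 + j0.08322 A.
Step 6 — Convert to polar: |I| = 4.514 A, ∠I = 1.1°.

I = 4.514∠1.1° A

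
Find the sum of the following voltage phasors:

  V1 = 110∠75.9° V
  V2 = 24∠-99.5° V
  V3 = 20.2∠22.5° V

Step 1 — Convert each phasor to rectangular form:
  V1 = 110·(cos(75.9°) + j·sin(75.9°)) = 26.8 + j106.7 V
  V2 = 24·(cos(-99.5°) + j·sin(-99.5°)) = -3.961 - j23.67 V
  V3 = 20.2·(cos(22.5°) + j·sin(22.5°)) = 18.66 + j7.73 V
Step 2 — Sum components: V_total = 41.5 + j90.75 V.
Step 3 — Convert to polar: |V_total| = 99.78 V, ∠V_total = 65.4°.

V_total = 99.78∠65.4° V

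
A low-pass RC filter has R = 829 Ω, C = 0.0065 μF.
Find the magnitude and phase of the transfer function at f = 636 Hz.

Step 1 — Angular frequency: ω = 2π·636 = 3996 rad/s.
Step 2 — Transfer function: H(jω) = 1/(1 + jωRC).
Step 3 — Denominator: 1 + jωRC = 1 + j·3996·829·6.5e-09 = 1 + j0.02153.
Step 4 — H = 0.9995 - j0.02152.
Step 5 — Magnitude: |H| = 0.9998 (-0.0 dB); phase: φ = -1.2°.

|H| = 0.9998 (-0.0 dB), φ = -1.2°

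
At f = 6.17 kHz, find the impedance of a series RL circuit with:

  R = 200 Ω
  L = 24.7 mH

Step 1 — Angular frequency: ω = 2π·f = 2π·6170 = 3.877e+04 rad/s.
Step 2 — Component impedances:
  R: Z = R = 200 Ω
  L: Z = jωL = j·3.877e+04·0.0247 = 0 + j957.6 Ω
Step 3 — Series combination: Z_total = R + L = 200 + j957.6 Ω = 978.2∠78.2° Ω.

Z = 200 + j957.6 Ω = 978.2∠78.2° Ω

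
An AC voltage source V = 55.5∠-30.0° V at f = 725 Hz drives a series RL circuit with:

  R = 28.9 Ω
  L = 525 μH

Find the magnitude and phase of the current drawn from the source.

Step 1 — Angular frequency: ω = 2π·f = 2π·725 = 4555 rad/s.
Step 2 — Component impedances:
  R: Z = R = 28.9 Ω
  L: Z = jωL = j·4555·0.000525 = 0 + j2.392 Ω
Step 3 — Series combination: Z_total = R + L = 28.9 + j2.392 Ω = 29∠4.7° Ω.
Step 4 — Source phasor: V = 55.5∠-30.0° V = 48.06 - j27.75 V.
Step 5 — Ohm's law: I = V / Z_total = (48.06 - j27.75) / (28.9 + j2.392) = 1.573 - j1.09 A.
Step 6 — Convert to polar: |I| = 1.914 A, ∠I = -34.7°.

I = 1.914∠-34.7° A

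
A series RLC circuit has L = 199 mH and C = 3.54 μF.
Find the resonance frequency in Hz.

Step 1 — Resonance condition Im(Z)=0 gives ω₀ = 1/√(LC).
Step 2 — ω₀ = 1/√(0.199·3.54e-06) = 1191 rad/s.
Step 3 — f₀ = ω₀/(2π) = 189.6 Hz.

f₀ = 189.6 Hz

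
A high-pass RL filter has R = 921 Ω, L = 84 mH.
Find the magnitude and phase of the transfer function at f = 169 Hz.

Step 1 — Angular frequency: ω = 2π·169 = 1062 rad/s.
Step 2 — Transfer function: H(jω) = jωL/(R + jωL).
Step 3 — Numerator jωL = j·89.2; denominator R + jωL = 921 + j89.2.
Step 4 — H = 0.009292 + j0.09595.
Step 5 — Magnitude: |H| = 0.0964 (-20.3 dB); phase: φ = 84.5°.

|H| = 0.0964 (-20.3 dB), φ = 84.5°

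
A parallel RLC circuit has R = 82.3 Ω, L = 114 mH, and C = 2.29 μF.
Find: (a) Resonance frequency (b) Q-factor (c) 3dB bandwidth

Step 1 — Resonance: ω₀ = 1/√(LC) = 1/√(0.114·2.29e-06) = 1957 rad/s.
Step 2 — f₀ = ω₀/(2π) = 311.5 Hz.
Step 3 — Parallel Q: Q = R/(ω₀L) = 82.3/(1957·0.114) = 0.3689.
Step 4 — Bandwidth: Δω = ω₀/Q = 5306 rad/s; BW = Δω/(2π) = 844.5 Hz.

(a) f₀ = 311.5 Hz  (b) Q = 0.3689  (c) BW = 844.5 Hz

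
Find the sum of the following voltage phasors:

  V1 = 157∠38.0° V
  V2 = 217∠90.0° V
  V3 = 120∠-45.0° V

Step 1 — Convert each phasor to rectangular form:
  V1 = 157·(cos(38.0°) + j·sin(38.0°)) = 123.7 + j96.66 V
  V2 = 217·(cos(90.0°) + j·sin(90.0°)) = 0 + j217 V
  V3 = 120·(cos(-45.0°) + j·sin(-45.0°)) = 84.85 - j84.85 V
Step 2 — Sum components: V_total = 208.6 + j228.8 V.
Step 3 — Convert to polar: |V_total| = 309.6 V, ∠V_total = 47.6°.

V_total = 309.6∠47.6° V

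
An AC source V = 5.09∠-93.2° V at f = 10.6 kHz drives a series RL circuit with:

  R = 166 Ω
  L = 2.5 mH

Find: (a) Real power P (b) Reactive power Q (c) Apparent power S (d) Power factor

Step 1 — Angular frequency: ω = 2π·f = 2π·1.06e+04 = 6.66e+04 rad/s.
Step 2 — Component impedances:
  R: Z = R = 166 Ω
  L: Z = jωL = j·6.66e+04·0.0025 = 0 + j166.5 Ω
Step 3 — Series combination: Z_total = R + L = 166 + j166.5 Ω = 235.1∠45.1° Ω.
Step 4 — Source phasor: V = 5.09∠-93.2° V = -0.2841 - j5.082 V.
Step 5 — Current: I = V / Z = -0.01616 - j0.01441 A = 0.02165∠-138.3° A.
Step 6 — Complex power: S = V·I* = 0.0778 + j0.07804 VA.
Step 7 — Real power: P = Re(S) = 0.0778 W.
Step 8 — Reactive power: Q = Im(S) = 0.07804 VAR.
Step 9 — Apparent power: |S| = 0.1102 VA.
Step 10 — Power factor: PF = P/|S| = 0.706 (lagging).

(a) P = 0.0778 W  (b) Q = 0.07804 VAR  (c) S = 0.1102 VA  (d) PF = 0.706 (lagging)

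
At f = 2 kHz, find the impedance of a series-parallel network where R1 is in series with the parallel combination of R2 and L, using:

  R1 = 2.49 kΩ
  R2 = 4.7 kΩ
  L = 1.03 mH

Step 1 — Angular frequency: ω = 2π·f = 2π·2000 = 1.257e+04 rad/s.
Step 2 — Component impedances:
  R1: Z = R = 2490 Ω
  R2: Z = R = 4700 Ω
  L: Z = jωL = j·1.257e+04·0.00103 = 0 + j12.94 Ω
Step 3 — Parallel branch: R2 || L = 1/(1/R2 + 1/L) = 0.03564 + j12.94 Ω.
Step 4 — Series with R1: Z_total = R1 + (R2 || L) = 2490 + j12.94 Ω = 2490∠0.3° Ω.

Z = 2490 + j12.94 Ω = 2490∠0.3° Ω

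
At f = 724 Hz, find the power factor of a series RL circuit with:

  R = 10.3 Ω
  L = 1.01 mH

Step 1 — Angular frequency: ω = 2π·f = 2π·724 = 4549 rad/s.
Step 2 — Component impedances:
  R: Z = R = 10.3 Ω
  L: Z = jωL = j·4549·0.00101 = 0 + j4.595 Ω
Step 3 — Series combination: Z_total = R + L = 10.3 + j4.595 Ω = 11.28∠24.0° Ω.
Step 4 — Power factor: PF = cos(φ) = Re(Z)/|Z| = 10.3/11.278 = 0.9133.
Step 5 — Type: Im(Z) = 4.595 ⇒ lagging (phase φ = 24.0°).

PF = 0.9133 (lagging, φ = 24.0°)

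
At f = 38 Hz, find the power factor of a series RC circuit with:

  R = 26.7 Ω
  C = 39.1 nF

Step 1 — Angular frequency: ω = 2π·f = 2π·38 = 238.8 rad/s.
Step 2 — Component impedances:
  R: Z = R = 26.7 Ω
  C: Z = 1/(jωC) = -j/(ω·C) = 0 - j1.071e+05 Ω
Step 3 — Series combination: Z_total = R + C = 26.7 - j1.071e+05 Ω = 1.071e+05∠-90.0° Ω.
Step 4 — Power factor: PF = cos(φ) = Re(Z)/|Z| = 26.7/1.071e+05 = 0.0002493.
Step 5 — Type: Im(Z) = -1.071e+05 ⇒ leading (phase φ = -90.0°).

PF = 0.0002493 (leading, φ = -90.0°)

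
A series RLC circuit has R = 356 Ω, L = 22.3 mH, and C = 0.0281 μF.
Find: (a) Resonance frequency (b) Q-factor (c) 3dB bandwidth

Step 1 — Resonance condition Im(Z)=0 gives ω₀ = 1/√(LC).
Step 2 — ω₀ = 1/√(0.0223·2.81e-08) = 3.995e+04 rad/s.
Step 3 — f₀ = ω₀/(2π) = 6358 Hz.
Step 4 — Series Q: Q = ω₀L/R = 3.995e+04·0.0223/356 = 2.502.
Step 5 — 3dB bandwidth: Δω = ω₀/Q = 1.596e+04 rad/s; BW = Δω/(2π) = 2541 Hz.

(a) f₀ = 6358 Hz  (b) Q = 2.502  (c) BW = 2541 Hz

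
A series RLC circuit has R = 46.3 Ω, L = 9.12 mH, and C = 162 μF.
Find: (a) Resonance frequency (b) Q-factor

Step 1 — Resonance condition Im(Z)=0 gives ω₀ = 1/√(LC).
Step 2 — ω₀ = 1/√(0.00912·0.000162) = 822.7 rad/s.
Step 3 — f₀ = ω₀/(2π) = 130.9 Hz.
Step 4 — Series Q: Q = ω₀L/R = 822.7·0.00912/46.3 = 0.1621.

(a) f₀ = 130.9 Hz  (b) Q = 0.1621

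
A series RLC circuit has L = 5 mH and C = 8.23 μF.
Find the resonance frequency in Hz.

Step 1 — Resonance condition Im(Z)=0 gives ω₀ = 1/√(LC).
Step 2 — ω₀ = 1/√(0.005·8.23e-06) = 4930 rad/s.
Step 3 — f₀ = ω₀/(2π) = 784.6 Hz.

f₀ = 784.6 Hz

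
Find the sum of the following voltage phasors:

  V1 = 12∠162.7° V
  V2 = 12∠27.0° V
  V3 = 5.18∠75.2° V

Step 1 — Convert each phasor to rectangular form:
  V1 = 12·(cos(162.7°) + j·sin(162.7°)) = -11.46 + j3.568 V
  V2 = 12·(cos(27.0°) + j·sin(27.0°)) = 10.69 + j5.448 V
  V3 = 5.18·(cos(75.2°) + j·sin(75.2°)) = 1.323 + j5.008 V
Step 2 — Sum components: V_total = 0.5582 + j14.02 V.
Step 3 — Convert to polar: |V_total| = 14.04 V, ∠V_total = 87.7°.

V_total = 14.04∠87.7° V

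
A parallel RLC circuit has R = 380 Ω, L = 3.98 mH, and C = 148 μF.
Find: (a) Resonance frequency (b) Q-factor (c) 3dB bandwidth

Step 1 — Resonance: ω₀ = 1/√(LC) = 1/√(0.00398·0.000148) = 1303 rad/s.
Step 2 — f₀ = ω₀/(2π) = 207.4 Hz.
Step 3 — Parallel Q: Q = R/(ω₀L) = 380/(1303·0.00398) = 73.28.
Step 4 — Bandwidth: Δω = ω₀/Q = 17.78 rad/s; BW = Δω/(2π) = 2.83 Hz.

(a) f₀ = 207.4 Hz  (b) Q = 73.28  (c) BW = 2.83 Hz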